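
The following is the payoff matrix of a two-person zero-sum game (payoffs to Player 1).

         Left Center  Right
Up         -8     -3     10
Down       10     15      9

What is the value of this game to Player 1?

172/19

Row minima: Up → -8, Down → 9; maximin = 9.
Column maxima: Left → 10, Center → 15, Right → 10; minimax = 10.
9 ≠ 10, so there is no saddle point; optimal play is mixed.
Center is strictly dominated by Left (it gives Player 1 strictly more in every row), so Player 2 never plays it.
On the remaining 2×2 (Up, Down vs Left, Right):
Let Player 1 play Up with probability p. Expected payoff against Left: (-8)p + 10(1−p) = −18p + 10; against Right: 10p + 9(1−p) = p + 9.
Setting these equal: −18p + 10 = p + 9 ⇒ −19p = -1 ⇒ p = 1/19, and the value is (-18)·(1/19) + 10 = 172/19.
For Player 2: with q = P(Left), equating Up's and Down's payoffs gives −18q + 10 = q + 9 ⇒ q = 1/19.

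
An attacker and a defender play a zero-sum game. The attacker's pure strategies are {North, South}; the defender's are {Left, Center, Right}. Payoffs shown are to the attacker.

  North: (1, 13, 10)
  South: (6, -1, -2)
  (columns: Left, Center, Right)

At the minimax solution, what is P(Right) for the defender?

Row minima: North → 1, South → -2; maximin = 1.
Column maxima: Left → 6, Center → 13, Right → 10; minimax = 6.
1 ≠ 6, so there is no saddle point; optimal play is mixed.
Center is strictly dominated by Right (it gives the attacker strictly more in every row), so the defender never plays it.
On the remaining 2×2 (North, South vs Left, Right):
Let the attacker play North with probability p. Expected payoff against Left: 1p + 6(1−p) = −5p + 6; against Right: 10p + (-2)(1−p) = 12p − 2.
Setting these equal: −5p + 6 = 12p − 2 ⇒ −17p = -8 ⇒ p = 8/17, and the value is (-5)·(8/17) + 6 = 62/17.
For the defender: with q = P(Left), equating North's and South's payoffs gives −9q + 10 = 8q − 2 ⇒ q = 12/17.

5/17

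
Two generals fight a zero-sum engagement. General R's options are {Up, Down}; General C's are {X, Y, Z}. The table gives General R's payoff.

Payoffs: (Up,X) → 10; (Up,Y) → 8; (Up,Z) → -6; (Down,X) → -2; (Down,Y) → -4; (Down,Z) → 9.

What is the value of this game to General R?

16/9

Row minima: Up → -6, Down → -4; maximin = -4.
Column maxima: X → 10, Y → 8, Z → 9; minimax = 8.
-4 ≠ 8, so there is no saddle point; optimal play is mixed.
X is strictly dominated by Y (it gives General R strictly more in every row), so General C never plays it.
On the remaining 2×2 (Up, Down vs Y, Z):
Let General R play Up with probability p. Expected payoff against Y: 8p + (-4)(1−p) = 12p − 4; against Z: (-6)p + 9(1−p) = −15p + 9.
Setting these equal: 12p − 4 = −15p + 9 ⇒ 27p = 13 ⇒ p = 13/27, and the value is (12)·(13/27) − 4 = 16/9.
For General C: with q = P(Y), equating Up's and Down's payoffs gives 14q − 6 = −13q + 9 ⇒ q = 5/9.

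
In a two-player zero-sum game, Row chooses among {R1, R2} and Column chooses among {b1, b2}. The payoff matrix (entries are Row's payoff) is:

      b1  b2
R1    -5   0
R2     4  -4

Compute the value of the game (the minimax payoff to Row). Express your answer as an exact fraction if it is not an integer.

-20/13

Row minima: R1 → -5, R2 → -4; maximin = -4.
Column maxima: b1 → 4, b2 → 0; minimax = 0.
-4 ≠ 0, so there is no saddle point; optimal play is mixed.
Let Row play R1 with probability p. Expected payoff against b1: (-5)p + 4(1−p) = −9p + 4; against b2: 0p + (-4)(1−p) = 4p − 4.
Setting these equal: −9p + 4 = 4p − 4 ⇒ −13p = -8 ⇒ p = 8/13, and the value is (-9)·(8/13) + 4 = -20/13.
For Column: with q = P(b1), equating R1's and R2's payoffs gives −5q = 8q − 4 ⇒ q = 4/13.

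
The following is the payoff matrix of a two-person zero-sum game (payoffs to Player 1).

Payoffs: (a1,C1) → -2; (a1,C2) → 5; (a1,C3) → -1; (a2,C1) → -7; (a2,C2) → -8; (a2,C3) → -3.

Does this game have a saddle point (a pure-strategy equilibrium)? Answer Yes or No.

Yes

Row minima: a1 → -2, a2 → -8; maximin = -2.
Column maxima: C1 → -2, C2 → 5, C3 → -1; minimax = -2.
maximin = minimax = -2, so a saddle point exists.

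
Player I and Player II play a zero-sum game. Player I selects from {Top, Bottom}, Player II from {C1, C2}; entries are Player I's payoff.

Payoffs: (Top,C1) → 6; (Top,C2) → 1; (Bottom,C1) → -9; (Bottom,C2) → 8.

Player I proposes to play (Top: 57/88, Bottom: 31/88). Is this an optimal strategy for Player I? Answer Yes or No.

No

Against C1 this mix gives (57/88)·6 + (31/88)·(-9) = 63/88.
Against C2 this mix gives (57/88)·1 + (31/88)·8 = 305/88.
Player II will play C1, holding Player I to 63/88. Shifting weight toward the row that does better against C1 would raise this floor (the equalizing mix achieves 57/22 against both C1 and C2), so the proposed strategy is not optimal.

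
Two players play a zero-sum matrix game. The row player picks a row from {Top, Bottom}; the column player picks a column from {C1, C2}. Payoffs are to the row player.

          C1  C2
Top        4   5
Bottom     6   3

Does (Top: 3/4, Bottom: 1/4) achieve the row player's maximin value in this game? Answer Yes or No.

Against C1 this mix gives (3/4)·4 + (1/4)·6 = 9/2.
Against C2 this mix gives (3/4)·5 + (1/4)·3 = 9/2.
All of the column player's active replies (C1, C2) yield 9/2, and no column does worse for the row player. The mix makes the column player indifferent and guarantees 9/2, so it is optimal.

Yes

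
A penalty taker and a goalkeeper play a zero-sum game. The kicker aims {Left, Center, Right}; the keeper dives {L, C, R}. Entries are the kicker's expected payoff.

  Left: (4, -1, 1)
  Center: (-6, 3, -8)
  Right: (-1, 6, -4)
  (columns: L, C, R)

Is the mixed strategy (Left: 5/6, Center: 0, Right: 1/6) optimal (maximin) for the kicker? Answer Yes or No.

Yes

Against L this mix gives (5/6)·4 + (1/6)·(-1) = 19/6.
Against C this mix gives (5/6)·(-1) + (1/6)·6 = 1/6.
Against R this mix gives (5/6)·1 + (1/6)·(-4) = 1/6.
All of the keeper's active replies (C, R) yield 1/6, and no column does worse for the kicker. The mix makes the keeper indifferent and guarantees 1/6, so it is optimal.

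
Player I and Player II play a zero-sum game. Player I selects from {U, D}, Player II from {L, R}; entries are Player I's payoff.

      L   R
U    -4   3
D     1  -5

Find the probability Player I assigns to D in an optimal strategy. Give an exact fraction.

7/13

Row minima: U → -4, D → -5; maximin = -4.
Column maxima: L → 1, R → 3; minimax = 1.
-4 ≠ 1, so there is no saddle point; optimal play is mixed.
Let Player I play U with probability p. Expected payoff against L: (-4)p + 1(1−p) = −5p + 1; against R: 3p + (-5)(1−p) = 8p − 5.
Setting these equal: −5p + 1 = 8p − 5 ⇒ −13p = -6 ⇒ p = 6/13, and the value is (-5)·(6/13) + 1 = -17/13.
For Player II: with q = P(L), equating U's and D's payoffs gives −7q + 3 = 6q − 5 ⇒ q = 8/13.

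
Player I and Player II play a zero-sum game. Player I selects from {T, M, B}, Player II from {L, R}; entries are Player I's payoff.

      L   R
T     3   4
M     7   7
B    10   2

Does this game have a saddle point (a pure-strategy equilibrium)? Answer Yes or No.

Yes

Row minima: T → 3, M → 7, B → 2; maximin = 7.
Column maxima: L → 10, R → 7; minimax = 7.
maximin = minimax = 7, so a saddle point exists.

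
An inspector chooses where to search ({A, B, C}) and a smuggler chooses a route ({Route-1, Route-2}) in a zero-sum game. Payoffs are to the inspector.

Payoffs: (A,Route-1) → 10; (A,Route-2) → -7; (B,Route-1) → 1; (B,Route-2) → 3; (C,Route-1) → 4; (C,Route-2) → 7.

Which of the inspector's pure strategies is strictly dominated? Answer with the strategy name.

C gives a strictly higher payoff than B against every column: 4 > 1, 7 > 3.
So B is strictly dominated and the inspector never plays it.

B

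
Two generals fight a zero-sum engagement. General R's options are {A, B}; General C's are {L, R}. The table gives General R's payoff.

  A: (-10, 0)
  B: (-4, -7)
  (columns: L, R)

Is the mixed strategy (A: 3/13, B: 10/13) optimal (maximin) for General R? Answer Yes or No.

Against L this mix gives (3/13)·(-10) + (10/13)·(-4) = -70/13.
Against R this mix gives (3/13)·0 + (10/13)·(-7) = -70/13.
All of General C's active replies (L, R) yield -70/13, and no column does worse for General R. The mix makes General C indifferent and guarantees -70/13, so it is optimal.

Yes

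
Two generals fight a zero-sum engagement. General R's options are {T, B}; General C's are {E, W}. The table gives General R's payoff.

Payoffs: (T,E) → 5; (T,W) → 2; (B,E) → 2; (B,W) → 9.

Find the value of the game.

Row minima: T → 2, B → 2; maximin = 2.
Column maxima: E → 5, W → 9; minimax = 5.
2 ≠ 5, so there is no saddle point; optimal play is mixed.
Let General R play T with probability p. Expected payoff against E: 5p + 2(1−p) = 3p + 2; against W: 2p + 9(1−p) = −7p + 9.
Setting these equal: 3p + 2 = −7p + 9 ⇒ 10p = 7 ⇒ p = 7/10, and the value is (3)·(7/10) + 2 = 41/10.
For General C: with q = P(E), equating T's and B's payoffs gives 3q + 2 = −7q + 9 ⇒ q = 7/10.

41/10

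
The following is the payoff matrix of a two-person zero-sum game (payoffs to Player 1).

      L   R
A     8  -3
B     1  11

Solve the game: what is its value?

13/3

Row minima: A → -3, B → 1; maximin = 1.
Column maxima: L → 8, R → 11; minimax = 8.
1 ≠ 8, so there is no saddle point; optimal play is mixed.
Let Player 1 play A with probability p. Expected payoff against L: 8p + 1(1−p) = 7p + 1; against R: (-3)p + 11(1−p) = −14p + 11.
Setting these equal: 7p + 1 = −14p + 11 ⇒ 21p = 10 ⇒ p = 10/21, and the value is (7)·(10/21) + 1 = 13/3.
For Player 2: with q = P(L), equating A's and B's payoffs gives 11q − 3 = −10q + 11 ⇒ q = 2/3.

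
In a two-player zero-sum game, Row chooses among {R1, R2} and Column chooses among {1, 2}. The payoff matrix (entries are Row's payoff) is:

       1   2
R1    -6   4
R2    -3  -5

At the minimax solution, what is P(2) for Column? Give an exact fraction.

1/4

Row minima: R1 → -6, R2 → -5; maximin = -5.
Column maxima: 1 → -3, 2 → 4; minimax = -3.
-5 ≠ -3, so there is no saddle point; optimal play is mixed.
Let Row play R1 with probability p. Expected payoff against 1: (-6)p + (-3)(1−p) = −3p − 3; against 2: 4p + (-5)(1−p) = 9p − 5.
Setting these equal: −3p − 3 = 9p − 5 ⇒ −12p = -2 ⇒ p = 1/6, and the value is (-3)·(1/6) − 3 = -7/2.
For Column: with q = P(1), equating R1's and R2's payoffs gives −10q + 4 = 2q − 5 ⇒ q = 3/4.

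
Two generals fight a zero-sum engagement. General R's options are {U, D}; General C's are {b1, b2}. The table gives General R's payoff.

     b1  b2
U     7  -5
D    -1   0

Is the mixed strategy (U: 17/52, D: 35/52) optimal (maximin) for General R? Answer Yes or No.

Against b1 this mix gives (17/52)·7 + (35/52)·(-1) = 21/13.
Against b2 this mix gives (17/52)·(-5) + (35/52)·0 = -85/52.
General C will play b2, holding General R to -85/52. Shifting weight toward the row that does better against b2 would raise this floor (the equalizing mix achieves -5/13 against both b2 and b1), so the proposed strategy is not optimal.

No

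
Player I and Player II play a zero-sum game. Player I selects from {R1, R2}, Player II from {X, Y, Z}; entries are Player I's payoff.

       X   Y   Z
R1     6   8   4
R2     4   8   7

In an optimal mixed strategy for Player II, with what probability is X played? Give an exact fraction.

3/5

Row minima: R1 → 4, R2 → 4; maximin = 4.
Column maxima: X → 6, Y → 8, Z → 7; minimax = 6.
4 ≠ 6, so there is no saddle point; optimal play is mixed.
Y is strictly dominated by X (it gives Player I strictly more in every row), so Player II never plays it.
On the remaining 2×2 (R1, R2 vs X, Z):
Let Player I play R1 with probability p. Expected payoff against X: 6p + 4(1−p) = 2p + 4; against Z: 4p + 7(1−p) = −3p + 7.
Setting these equal: 2p + 4 = −3p + 7 ⇒ 5p = 3 ⇒ p = 3/5, and the value is (2)·(3/5) + 4 = 26/5.
For Player II: with q = P(X), equating R1's and R2's payoffs gives 2q + 4 = −3q + 7 ⇒ q = 3/5.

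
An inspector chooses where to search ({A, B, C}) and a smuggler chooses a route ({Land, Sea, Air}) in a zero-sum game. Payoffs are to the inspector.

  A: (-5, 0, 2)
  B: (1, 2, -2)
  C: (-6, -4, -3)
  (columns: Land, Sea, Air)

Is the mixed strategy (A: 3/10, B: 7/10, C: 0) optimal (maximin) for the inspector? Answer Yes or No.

Against Land this mix gives (3/10)·(-5) + (7/10)·1 = -4/5.
Against Sea this mix gives (3/10)·0 + (7/10)·2 = 7/5.
Against Air this mix gives (3/10)·2 + (7/10)·(-2) = -4/5.
All of the smuggler's active replies (Land, Air) yield -4/5, and no column does worse for the inspector. The mix makes the smuggler indifferent and guarantees -4/5, so it is optimal.

Yes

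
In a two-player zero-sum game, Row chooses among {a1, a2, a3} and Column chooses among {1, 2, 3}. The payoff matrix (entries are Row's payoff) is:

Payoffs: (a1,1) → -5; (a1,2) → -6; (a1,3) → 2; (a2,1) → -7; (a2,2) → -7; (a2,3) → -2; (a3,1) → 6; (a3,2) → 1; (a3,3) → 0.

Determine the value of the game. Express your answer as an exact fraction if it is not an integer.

2/9

Row minima: a1 → -6, a2 → -7, a3 → 0; maximin = 0.
Column maxima: 1 → 6, 2 → 1, 3 → 2; minimax = 1.
0 ≠ 1, so there is no saddle point; optimal play is mixed.
a2 is strictly dominated by a1, so Row never plays it.
With a2 eliminated, 1 is strictly dominated by 2 (it gives Row strictly more in every remaining row), so Column never plays it.
On the remaining 2×2 (a1, a3 vs 2, 3):
Let Row play a1 with probability p. Expected payoff against 2: (-6)p + 1(1−p) = −7p + 1; against 3: 2p + 0(1−p) = 2p.
Setting these equal: −7p + 1 = 2p ⇒ −9p = -1 ⇒ p = 1/9, and the value is (-7)·(1/9) + 1 = 2/9.
For Column: with q = P(2), equating a1's and a3's payoffs gives −8q + 2 = q ⇒ q = 2/9.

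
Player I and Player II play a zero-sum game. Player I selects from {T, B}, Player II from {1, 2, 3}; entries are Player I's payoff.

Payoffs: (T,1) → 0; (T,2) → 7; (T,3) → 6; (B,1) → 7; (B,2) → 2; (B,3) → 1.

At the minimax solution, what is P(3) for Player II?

7/12

Row minima: T → 0, B → 1; maximin = 1.
Column maxima: 1 → 7, 2 → 7, 3 → 6; minimax = 6.
1 ≠ 6, so there is no saddle point; optimal play is mixed.
2 is strictly dominated by 3 (it gives Player I strictly more in every row), so Player II never plays it.
On the remaining 2×2 (T, B vs 1, 3):
Let Player I play T with probability p. Expected payoff against 1: 0p + 7(1−p) = −7p + 7; against 3: 6p + 1(1−p) = 5p + 1.
Setting these equal: −7p + 7 = 5p + 1 ⇒ −12p = -6 ⇒ p = 1/2, and the value is (-7)·(1/2) + 7 = 7/2.
For Player II: with q = P(1), equating T's and B's payoffs gives −6q + 6 = 6q + 1 ⇒ q = 5/12.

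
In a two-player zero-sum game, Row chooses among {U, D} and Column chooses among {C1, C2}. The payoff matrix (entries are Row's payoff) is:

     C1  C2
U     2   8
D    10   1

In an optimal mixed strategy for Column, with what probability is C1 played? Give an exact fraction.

Row minima: U → 2, D → 1; maximin = 2.
Column maxima: C1 → 10, C2 → 8; minimax = 8.
2 ≠ 8, so there is no saddle point; optimal play is mixed.
Let Row play U with probability p. Expected payoff against C1: 2p + 10(1−p) = −8p + 10; against C2: 8p + 1(1−p) = 7p + 1.
Setting these equal: −8p + 10 = 7p + 1 ⇒ −15p = -9 ⇒ p = 3/5, and the value is (-8)·(3/5) + 10 = 26/5.
For Column: with q = P(C1), equating U's and D's payoffs gives −6q + 8 = 9q + 1 ⇒ q = 7/15.

7/15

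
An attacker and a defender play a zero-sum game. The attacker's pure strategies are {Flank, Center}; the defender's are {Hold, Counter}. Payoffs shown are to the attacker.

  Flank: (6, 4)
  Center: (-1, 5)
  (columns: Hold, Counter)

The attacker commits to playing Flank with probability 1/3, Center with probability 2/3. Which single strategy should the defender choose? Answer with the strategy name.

If the defender plays Hold, the attacker's expected payoff is (1/3)·6 + (2/3)·(-1) = 4/3.
If the defender plays Counter, the attacker's expected payoff is (1/3)·4 + (2/3)·5 = 14/3.
The defender minimizes the attacker's payoff; the smallest is 4/3, so the best response is Hold.

Hold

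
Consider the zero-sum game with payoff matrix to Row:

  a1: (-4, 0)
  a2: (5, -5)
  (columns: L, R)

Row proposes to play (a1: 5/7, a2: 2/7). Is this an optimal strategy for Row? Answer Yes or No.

Yes

Against L this mix gives (5/7)·(-4) + (2/7)·5 = -10/7.
Against R this mix gives (5/7)·0 + (2/7)·(-5) = -10/7.
All of Column's active replies (L, R) yield -10/7, and no column does worse for Row. The mix makes Column indifferent and guarantees -10/7, so it is optimal.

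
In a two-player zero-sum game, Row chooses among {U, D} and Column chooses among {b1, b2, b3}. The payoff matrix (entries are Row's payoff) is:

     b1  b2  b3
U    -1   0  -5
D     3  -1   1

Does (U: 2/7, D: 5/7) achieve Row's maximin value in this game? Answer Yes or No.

Yes

Against b1 this mix gives (2/7)·(-1) + (5/7)·3 = 13/7.
Against b2 this mix gives (2/7)·0 + (5/7)·(-1) = -5/7.
Against b3 this mix gives (2/7)·(-5) + (5/7)·1 = -5/7.
All of Column's active replies (b2, b3) yield -5/7, and no column does worse for Row. The mix makes Column indifferent and guarantees -5/7, so it is optimal.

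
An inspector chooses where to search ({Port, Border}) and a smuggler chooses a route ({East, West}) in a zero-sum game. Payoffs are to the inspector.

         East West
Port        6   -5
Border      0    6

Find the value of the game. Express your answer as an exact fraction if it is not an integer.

36/17

Row minima: Port → -5, Border → 0; maximin = 0.
Column maxima: East → 6, West → 6; minimax = 6.
0 ≠ 6, so there is no saddle point; optimal play is mixed.
Let the inspector play Port with probability p. Expected payoff against East: 6p + 0(1−p) = 6p; against West: (-5)p + 6(1−p) = −11p + 6.
Setting these equal: 6p = −11p + 6 ⇒ 17p = 6 ⇒ p = 6/17, and the value is (6)·(6/17) = 36/17.
For the smuggler: with q = P(East), equating Port's and Border's payoffs gives 11q − 5 = −6q + 6 ⇒ q = 11/17.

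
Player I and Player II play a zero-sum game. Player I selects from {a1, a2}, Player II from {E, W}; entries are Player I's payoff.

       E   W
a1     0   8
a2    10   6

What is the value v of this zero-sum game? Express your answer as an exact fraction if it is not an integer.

Row minima: a1 → 0, a2 → 6; maximin = 6.
Column maxima: E → 10, W → 8; minimax = 8.
6 ≠ 8, so there is no saddle point; optimal play is mixed.
Let Player I play a1 with probability p. Expected payoff against E: 0p + 10(1−p) = −10p + 10; against W: 8p + 6(1−p) = 2p + 6.
Setting these equal: −10p + 10 = 2p + 6 ⇒ −12p = -4 ⇒ p = 1/3, and the value is (-10)·(1/3) + 10 = 20/3.
For Player II: with q = P(E), equating a1's and a2's payoffs gives −8q + 8 = 4q + 6 ⇒ q = 1/6.

20/3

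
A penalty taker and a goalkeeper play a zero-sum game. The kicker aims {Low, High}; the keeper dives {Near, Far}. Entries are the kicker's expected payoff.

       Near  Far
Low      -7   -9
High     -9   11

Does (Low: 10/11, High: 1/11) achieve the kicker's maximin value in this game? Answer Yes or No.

Yes

Against Near this mix gives (10/11)·(-7) + (1/11)·(-9) = -79/11.
Against Far this mix gives (10/11)·(-9) + (1/11)·11 = -79/11.
All of the keeper's active replies (Near, Far) yield -79/11, and no column does worse for the kicker. The mix makes the keeper indifferent and guarantees -79/11, so it is optimal.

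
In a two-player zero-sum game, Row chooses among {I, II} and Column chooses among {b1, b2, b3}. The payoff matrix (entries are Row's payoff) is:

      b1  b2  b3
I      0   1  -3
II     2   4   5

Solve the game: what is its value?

Row minima: I → -3, II → 2; maximin = 2.
Column maxima: b1 → 2, b2 → 4, b3 → 5; minimax = 2.
Since maximin = minimax = 2, there is a saddle point and the value is 2.

2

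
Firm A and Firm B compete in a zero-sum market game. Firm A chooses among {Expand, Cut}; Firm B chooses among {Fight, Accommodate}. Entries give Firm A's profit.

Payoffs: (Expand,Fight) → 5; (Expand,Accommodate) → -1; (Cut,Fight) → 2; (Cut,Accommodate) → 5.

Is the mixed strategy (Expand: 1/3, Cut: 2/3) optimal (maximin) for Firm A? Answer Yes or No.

Yes

Against Fight this mix gives (1/3)·5 + (2/3)·2 = 3.
Against Accommodate this mix gives (1/3)·(-1) + (2/3)·5 = 3.
All of Firm B's active replies (Fight, Accommodate) yield 3, and no column does worse for Firm A. The mix makes Firm B indifferent and guarantees 3, so it is optimal.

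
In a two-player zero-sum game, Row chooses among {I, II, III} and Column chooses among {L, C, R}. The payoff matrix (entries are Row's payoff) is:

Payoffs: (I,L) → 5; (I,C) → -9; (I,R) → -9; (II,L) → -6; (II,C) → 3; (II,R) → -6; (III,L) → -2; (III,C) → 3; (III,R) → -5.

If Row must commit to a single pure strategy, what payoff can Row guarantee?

-5

Row minima: I → -9, II → -6, III → -5.
The best of these is -5.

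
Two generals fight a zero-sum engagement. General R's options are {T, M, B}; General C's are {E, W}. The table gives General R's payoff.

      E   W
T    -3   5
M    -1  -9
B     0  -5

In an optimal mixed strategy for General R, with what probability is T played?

5/13

Row minima: T → -3, M → -9, B → -5; maximin = -3.
Column maxima: E → 0, W → 5; minimax = 0.
-3 ≠ 0, so there is no saddle point; optimal play is mixed.
M is strictly dominated by B, so General R never plays it.
On the remaining 2×2 (T, B vs E, W):
Let General R play T with probability p. Expected payoff against E: (-3)p + 0(1−p) = −3p; against W: 5p + (-5)(1−p) = 10p − 5.
Setting these equal: −3p = 10p − 5 ⇒ −13p = -5 ⇒ p = 5/13, and the value is (-3)·(5/13) = -15/13.
For General C: with q = P(E), equating T's and B's payoffs gives −8q + 5 = 5q − 5 ⇒ q = 10/13.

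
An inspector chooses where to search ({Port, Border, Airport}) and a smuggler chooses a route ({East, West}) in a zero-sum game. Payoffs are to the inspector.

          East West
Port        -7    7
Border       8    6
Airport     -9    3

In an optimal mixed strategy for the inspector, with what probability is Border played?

Row minima: Port → -7, Border → 6, Airport → -9; maximin = 6.
Column maxima: East → 8, West → 7; minimax = 7.
6 ≠ 7, so there is no saddle point; optimal play is mixed.
Airport is strictly dominated by Port, so the inspector never plays it.
On the remaining 2×2 (Port, Border vs East, West):
Let the inspector play Port with probability p. Expected payoff against East: (-7)p + 8(1−p) = −15p + 8; against West: 7p + 6(1−p) = p + 6.
Setting these equal: −15p + 8 = p + 6 ⇒ −16p = -2 ⇒ p = 1/8, and the value is (-15)·(1/8) + 8 = 49/8.
For the smuggler: with q = P(East), equating Port's and Border's payoffs gives −14q + 7 = 2q + 6 ⇒ q = 1/16.

7/8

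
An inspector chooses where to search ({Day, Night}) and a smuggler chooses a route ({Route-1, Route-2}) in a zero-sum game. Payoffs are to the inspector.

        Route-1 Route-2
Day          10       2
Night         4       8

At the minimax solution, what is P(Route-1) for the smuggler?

Row minima: Day → 2, Night → 4; maximin = 4.
Column maxima: Route-1 → 10, Route-2 → 8; minimax = 8.
4 ≠ 8, so there is no saddle point; optimal play is mixed.
Let the inspector play Day with probability p. Expected payoff against Route-1: 10p + 4(1−p) = 6p + 4; against Route-2: 2p + 8(1−p) = −6p + 8.
Setting these equal: 6p + 4 = −6p + 8 ⇒ 12p = 4 ⇒ p = 1/3, and the value is (6)·(1/3) + 4 = 6.
For the smuggler: with q = P(Route-1), equating Day's and Night's payoffs gives 8q + 2 = −4q + 8 ⇒ q = 1/2.

1/2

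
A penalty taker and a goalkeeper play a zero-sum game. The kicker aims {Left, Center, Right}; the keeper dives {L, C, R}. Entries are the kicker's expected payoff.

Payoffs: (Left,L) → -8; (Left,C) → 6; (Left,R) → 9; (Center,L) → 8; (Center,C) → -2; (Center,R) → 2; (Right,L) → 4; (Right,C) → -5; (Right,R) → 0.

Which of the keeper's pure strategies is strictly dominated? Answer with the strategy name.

C holds the kicker's payoff strictly below R in every row: 6 < 9, -2 < 2, -5 < 0.
So R is strictly dominated for the keeper.

R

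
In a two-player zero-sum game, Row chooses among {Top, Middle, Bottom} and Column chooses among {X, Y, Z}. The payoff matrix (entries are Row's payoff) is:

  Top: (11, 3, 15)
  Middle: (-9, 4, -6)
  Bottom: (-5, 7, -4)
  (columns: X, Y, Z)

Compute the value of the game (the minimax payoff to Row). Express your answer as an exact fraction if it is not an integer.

23/5

Row minima: Top → 3, Middle → -9, Bottom → -5; maximin = 3.
Column maxima: X → 11, Y → 7, Z → 15; minimax = 7.
3 ≠ 7, so there is no saddle point; optimal play is mixed.
Middle is strictly dominated by Bottom, so Row never plays it.
Z is strictly dominated by X (it gives Row strictly more in every row), so Column never plays it.
On the remaining 2×2 (Top, Bottom vs X, Y):
Let Row play Top with probability p. Expected payoff against X: 11p + (-5)(1−p) = 16p − 5; against Y: 3p + 7(1−p) = −4p + 7.
Setting these equal: 16p − 5 = −4p + 7 ⇒ 20p = 12 ⇒ p = 3/5, and the value is (16)·(3/5) − 5 = 23/5.
For Column: with q = P(X), equating Top's and Bottom's payoffs gives 8q + 3 = −12q + 7 ⇒ q = 1/5.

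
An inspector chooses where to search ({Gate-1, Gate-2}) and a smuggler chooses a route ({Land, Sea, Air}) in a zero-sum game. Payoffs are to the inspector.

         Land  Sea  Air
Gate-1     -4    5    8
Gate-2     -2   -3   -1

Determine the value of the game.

-11/5

Row minima: Gate-1 → -4, Gate-2 → -3; maximin = -3.
Column maxima: Land → -2, Sea → 5, Air → 8; minimax = -2.
-3 ≠ -2, so there is no saddle point; optimal play is mixed.
Air is strictly dominated by Land (it gives the inspector strictly more in every row), so the smuggler never plays it.
On the remaining 2×2 (Gate-1, Gate-2 vs Land, Sea):
Let the inspector play Gate-1 with probability p. Expected payoff against Land: (-4)p + (-2)(1−p) = −2p − 2; against Sea: 5p + (-3)(1−p) = 8p − 3.
Setting these equal: −2p − 2 = 8p − 3 ⇒ −10p = -1 ⇒ p = 1/10, and the value is (-2)·(1/10) − 2 = -11/5.
For the smuggler: with q = P(Land), equating Gate-1's and Gate-2's payoffs gives −9q + 5 = q − 3 ⇒ q = 4/5.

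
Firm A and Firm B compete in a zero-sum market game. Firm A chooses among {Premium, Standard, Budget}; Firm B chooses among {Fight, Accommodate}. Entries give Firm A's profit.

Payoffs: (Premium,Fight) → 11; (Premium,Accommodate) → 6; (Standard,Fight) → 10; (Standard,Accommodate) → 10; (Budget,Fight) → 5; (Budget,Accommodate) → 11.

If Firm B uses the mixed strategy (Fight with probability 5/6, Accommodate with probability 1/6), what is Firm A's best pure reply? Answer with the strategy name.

Expected payoff of Premium: (5/6)·11 + (1/6)·6 = 61/6.
Expected payoff of Standard: (5/6)·10 + (1/6)·10 = 10.
Expected payoff of Budget: (5/6)·5 + (1/6)·11 = 6.
The largest is 61/6, so Firm A's best response is Premium.

Premium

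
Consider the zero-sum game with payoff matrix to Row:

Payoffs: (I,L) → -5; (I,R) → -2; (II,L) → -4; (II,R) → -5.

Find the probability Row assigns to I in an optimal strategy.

Row minima: I → -5, II → -5; maximin = -5.
Column maxima: L → -4, R → -2; minimax = -4.
-5 ≠ -4, so there is no saddle point; optimal play is mixed.
Let Row play I with probability p. Expected payoff against L: (-5)p + (-4)(1−p) = −p − 4; against R: (-2)p + (-5)(1−p) = 3p − 5.
Setting these equal: −p − 4 = 3p − 5 ⇒ −4p = -1 ⇒ p = 1/4, and the value is (-1)·(1/4) − 4 = -17/4.
For Column: with q = P(L), equating I's and II's payoffs gives −3q − 2 = q − 5 ⇒ q = 3/4.

1/4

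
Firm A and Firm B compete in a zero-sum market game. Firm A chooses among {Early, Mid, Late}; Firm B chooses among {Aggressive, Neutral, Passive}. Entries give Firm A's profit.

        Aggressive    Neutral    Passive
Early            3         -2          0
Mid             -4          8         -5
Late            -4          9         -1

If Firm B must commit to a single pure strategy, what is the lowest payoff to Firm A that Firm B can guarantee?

Column maxima: Aggressive → 3, Neutral → 9, Passive → 0.
The smallest of these is 0.

0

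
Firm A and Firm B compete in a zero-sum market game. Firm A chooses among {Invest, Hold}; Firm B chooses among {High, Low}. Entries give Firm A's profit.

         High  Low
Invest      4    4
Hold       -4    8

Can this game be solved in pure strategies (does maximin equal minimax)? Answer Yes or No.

Row minima: Invest → 4, Hold → -4; maximin = 4.
Column maxima: High → 4, Low → 8; minimax = 4.
maximin = minimax = 4, so a saddle point exists.

Yes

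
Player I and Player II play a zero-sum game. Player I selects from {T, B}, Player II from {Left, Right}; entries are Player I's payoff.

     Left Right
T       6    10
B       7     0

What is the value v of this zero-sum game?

70/11

Row minima: T → 6, B → 0; maximin = 6.
Column maxima: Left → 7, Right → 10; minimax = 7.
6 ≠ 7, so there is no saddle point; optimal play is mixed.
Let Player I play T with probability p. Expected payoff against Left: 6p + 7(1−p) = −p + 7; against Right: 10p + 0(1−p) = 10p.
Setting these equal: −p + 7 = 10p ⇒ −11p = -7 ⇒ p = 7/11, and the value is (-1)·(7/11) + 7 = 70/11.
For Player II: with q = P(Left), equating T's and B's payoffs gives −4q + 10 = 7q ⇒ q = 10/11.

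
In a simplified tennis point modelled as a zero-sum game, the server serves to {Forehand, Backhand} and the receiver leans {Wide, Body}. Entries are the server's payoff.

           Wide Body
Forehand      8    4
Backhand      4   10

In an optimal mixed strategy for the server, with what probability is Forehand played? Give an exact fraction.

3/5

Row minima: Forehand → 4, Backhand → 4; maximin = 4.
Column maxima: Wide → 8, Body → 10; minimax = 8.
4 ≠ 8, so there is no saddle point; optimal play is mixed.
Let the server play Forehand with probability p. Expected payoff against Wide: 8p + 4(1−p) = 4p + 4; against Body: 4p + 10(1−p) = −6p + 10.
Setting these equal: 4p + 4 = −6p + 10 ⇒ 10p = 6 ⇒ p = 3/5, and the value is (4)·(3/5) + 4 = 32/5.
For the receiver: with q = P(Wide), equating Forehand's and Backhand's payoffs gives 4q + 4 = −6q + 10 ⇒ q = 3/5.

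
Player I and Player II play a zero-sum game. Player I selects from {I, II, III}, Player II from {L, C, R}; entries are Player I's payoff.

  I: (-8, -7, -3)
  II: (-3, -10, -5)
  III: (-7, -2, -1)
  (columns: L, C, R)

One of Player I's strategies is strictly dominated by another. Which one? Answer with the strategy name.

I

III gives a strictly higher payoff than I against every column: -7 > -8, -2 > -7, -1 > -3.
So I is strictly dominated and Player I never plays it.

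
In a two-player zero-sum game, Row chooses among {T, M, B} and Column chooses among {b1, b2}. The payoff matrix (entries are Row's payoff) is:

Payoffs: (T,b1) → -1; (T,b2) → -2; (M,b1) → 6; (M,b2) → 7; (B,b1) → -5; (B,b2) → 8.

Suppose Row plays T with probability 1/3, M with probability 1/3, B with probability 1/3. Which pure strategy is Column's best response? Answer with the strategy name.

b1

If Column plays b1, Row's expected payoff is (1/3)·(-1) + (1/3)·6 + (1/3)·(-5) = 0.
If Column plays b2, Row's expected payoff is (1/3)·(-2) + (1/3)·7 + (1/3)·8 = 13/3.
Column minimizes Row's payoff; the smallest is 0, so the best response is b1.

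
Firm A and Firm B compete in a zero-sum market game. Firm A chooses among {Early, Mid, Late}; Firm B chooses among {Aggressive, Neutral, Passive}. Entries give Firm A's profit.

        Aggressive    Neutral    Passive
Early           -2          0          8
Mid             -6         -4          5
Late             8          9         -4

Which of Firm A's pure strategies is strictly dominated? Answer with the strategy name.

Mid

Early gives a strictly higher payoff than Mid against every column: -2 > -6, 0 > -4, 8 > 5.
So Mid is strictly dominated and Firm A never plays it.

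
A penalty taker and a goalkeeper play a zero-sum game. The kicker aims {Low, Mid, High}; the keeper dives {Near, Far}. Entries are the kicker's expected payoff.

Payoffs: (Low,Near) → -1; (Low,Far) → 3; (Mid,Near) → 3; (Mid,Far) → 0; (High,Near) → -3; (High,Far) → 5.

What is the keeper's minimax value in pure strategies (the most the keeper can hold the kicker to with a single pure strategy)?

Column maxima: Near → 3, Far → 5.
The smallest of these is 3.

3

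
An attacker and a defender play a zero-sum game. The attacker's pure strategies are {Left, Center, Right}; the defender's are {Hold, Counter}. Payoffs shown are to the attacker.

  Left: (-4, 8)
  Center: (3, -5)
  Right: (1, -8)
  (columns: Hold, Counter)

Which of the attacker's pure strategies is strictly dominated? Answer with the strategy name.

Right

Center gives a strictly higher payoff than Right against every column: 3 > 1, -5 > -8.
So Right is strictly dominated and the attacker never plays it.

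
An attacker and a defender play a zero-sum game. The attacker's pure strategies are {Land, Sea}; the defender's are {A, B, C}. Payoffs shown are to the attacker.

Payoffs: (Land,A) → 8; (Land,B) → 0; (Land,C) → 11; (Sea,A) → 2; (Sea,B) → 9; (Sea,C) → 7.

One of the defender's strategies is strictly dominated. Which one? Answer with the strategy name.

C

A holds the attacker's payoff strictly below C in every row: 8 < 11, 2 < 7.
So C is strictly dominated for the defender.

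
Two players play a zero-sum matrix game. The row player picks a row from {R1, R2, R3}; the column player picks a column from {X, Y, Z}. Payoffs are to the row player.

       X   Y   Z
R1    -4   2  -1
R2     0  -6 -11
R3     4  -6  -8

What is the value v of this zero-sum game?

Row minima: R1 → -4, R2 → -11, R3 → -8; maximin = -4.
Column maxima: X → 4, Y → 2, Z → -1; minimax = -1.
-4 ≠ -1, so there is no saddle point; optimal play is mixed.
Y is strictly dominated by Z (it gives the row player strictly more in every row), so the column player never plays it.
With Y eliminated, R2 is strictly dominated by R3 (R3 gives the row player strictly more in every remaining column), so the row player never plays it.
On the remaining 2×2 (R1, R3 vs X, Z):
Let the row player play R1 with probability p. Expected payoff against X: (-4)p + 4(1−p) = −8p + 4; against Z: (-1)p + (-8)(1−p) = 7p − 8.
Setting these equal: −8p + 4 = 7p − 8 ⇒ −15p = -12 ⇒ p = 4/5, and the value is (-8)·(4/5) + 4 = -12/5.
For the column player: with q = P(X), equating R1's and R3's payoffs gives −3q − 1 = 12q − 8 ⇒ q = 7/15.

-12/5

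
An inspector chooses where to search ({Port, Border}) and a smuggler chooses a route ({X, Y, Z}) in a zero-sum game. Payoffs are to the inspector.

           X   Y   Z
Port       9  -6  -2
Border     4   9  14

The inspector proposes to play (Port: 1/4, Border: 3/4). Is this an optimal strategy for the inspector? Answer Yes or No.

Yes

Against X this mix gives (1/4)·9 + (3/4)·4 = 21/4.
Against Y this mix gives (1/4)·(-6) + (3/4)·9 = 21/4.
Against Z this mix gives (1/4)·(-2) + (3/4)·14 = 10.
All of the smuggler's active replies (X, Y) yield 21/4, and no column does worse for the inspector. The mix makes the smuggler indifferent and guarantees 21/4, so it is optimal.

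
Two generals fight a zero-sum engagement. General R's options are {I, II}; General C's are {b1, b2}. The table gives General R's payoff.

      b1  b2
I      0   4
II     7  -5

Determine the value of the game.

7/4

Row minima: I → 0, II → -5; maximin = 0.
Column maxima: b1 → 7, b2 → 4; minimax = 4.
0 ≠ 4, so there is no saddle point; optimal play is mixed.
Let General R play I with probability p. Expected payoff against b1: 0p + 7(1−p) = −7p + 7; against b2: 4p + (-5)(1−p) = 9p − 5.
Setting these equal: −7p + 7 = 9p − 5 ⇒ −16p = -12 ⇒ p = 3/4, and the value is (-7)·(3/4) + 7 = 7/4.
For General C: with q = P(b1), equating I's and II's payoffs gives −4q + 4 = 12q − 5 ⇒ q = 9/16.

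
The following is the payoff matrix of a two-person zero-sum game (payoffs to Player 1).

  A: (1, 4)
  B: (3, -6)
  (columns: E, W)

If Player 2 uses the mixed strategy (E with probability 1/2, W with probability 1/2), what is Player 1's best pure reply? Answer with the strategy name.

Expected payoff of A: (1/2)·1 + (1/2)·4 = 5/2.
Expected payoff of B: (1/2)·3 + (1/2)·(-6) = -3/2.
The largest is 5/2, so Player 1's best response is A.

A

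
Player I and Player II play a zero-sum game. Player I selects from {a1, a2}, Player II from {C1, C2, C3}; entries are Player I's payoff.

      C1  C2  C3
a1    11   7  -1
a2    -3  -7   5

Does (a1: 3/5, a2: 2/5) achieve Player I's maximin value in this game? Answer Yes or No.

Against C1 this mix gives (3/5)·11 + (2/5)·(-3) = 27/5.
Against C2 this mix gives (3/5)·7 + (2/5)·(-7) = 7/5.
Against C3 this mix gives (3/5)·(-1) + (2/5)·5 = 7/5.
All of Player II's active replies (C2, C3) yield 7/5, and no column does worse for Player I. The mix makes Player II indifferent and guarantees 7/5, so it is optimal.

Yes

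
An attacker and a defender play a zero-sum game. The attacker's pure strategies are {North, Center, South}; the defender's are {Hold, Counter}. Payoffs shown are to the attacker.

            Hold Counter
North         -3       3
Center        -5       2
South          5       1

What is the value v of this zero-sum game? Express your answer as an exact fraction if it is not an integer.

Row minima: North → -3, Center → -5, South → 1; maximin = 1.
Column maxima: Hold → 5, Counter → 3; minimax = 3.
1 ≠ 3, so there is no saddle point; optimal play is mixed.
Center is strictly dominated by North, so the attacker never plays it.
On the remaining 2×2 (North, South vs Hold, Counter):
Let the attacker play North with probability p. Expected payoff against Hold: (-3)p + 5(1−p) = −8p + 5; against Counter: 3p + 1(1−p) = 2p + 1.
Setting these equal: −8p + 5 = 2p + 1 ⇒ −10p = -4 ⇒ p = 2/5, and the value is (-8)·(2/5) + 5 = 9/5.
For the defender: with q = P(Hold), equating North's and South's payoffs gives −6q + 3 = 4q + 1 ⇒ q = 1/5.

9/5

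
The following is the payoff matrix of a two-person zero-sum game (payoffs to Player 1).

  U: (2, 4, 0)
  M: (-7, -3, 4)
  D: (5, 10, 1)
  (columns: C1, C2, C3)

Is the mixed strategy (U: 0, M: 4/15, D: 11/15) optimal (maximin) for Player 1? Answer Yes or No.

Against C1 this mix gives (4/15)·(-7) + (11/15)·5 = 9/5.
Against C2 this mix gives (4/15)·(-3) + (11/15)·10 = 98/15.
Against C3 this mix gives (4/15)·4 + (11/15)·1 = 9/5.
All of Player 2's active replies (C1, C3) yield 9/5, and no column does worse for Player 1. The mix makes Player 2 indifferent and guarantees 9/5, so it is optimal.

Yes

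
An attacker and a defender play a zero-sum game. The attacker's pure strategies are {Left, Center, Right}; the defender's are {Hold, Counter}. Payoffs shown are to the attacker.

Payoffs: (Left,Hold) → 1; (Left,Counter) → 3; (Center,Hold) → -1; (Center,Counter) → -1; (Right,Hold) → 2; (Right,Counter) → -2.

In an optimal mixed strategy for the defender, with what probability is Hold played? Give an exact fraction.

Row minima: Left → 1, Center → -1, Right → -2; maximin = 1.
Column maxima: Hold → 2, Counter → 3; minimax = 2.
1 ≠ 2, so there is no saddle point; optimal play is mixed.
Center is strictly dominated by Left, so the attacker never plays it.
On the remaining 2×2 (Left, Right vs Hold, Counter):
Let the attacker play Left with probability p. Expected payoff against Hold: 1p + 2(1−p) = −p + 2; against Counter: 3p + (-2)(1−p) = 5p − 2.
Setting these equal: −p + 2 = 5p − 2 ⇒ −6p = -4 ⇒ p = 2/3, and the value is (-1)·(2/3) + 2 = 4/3.
For the defender: with q = P(Hold), equating Left's and Right's payoffs gives −2q + 3 = 4q − 2 ⇒ q = 5/6.

5/6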